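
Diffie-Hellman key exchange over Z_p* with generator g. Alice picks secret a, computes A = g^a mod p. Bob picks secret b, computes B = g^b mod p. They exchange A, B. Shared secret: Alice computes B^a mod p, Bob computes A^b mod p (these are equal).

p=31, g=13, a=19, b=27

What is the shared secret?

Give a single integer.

A = 13^19 mod 31  (bits of 19 = 10011)
  bit 0 = 1: r = r^2 * 13 mod 31 = 1^2 * 13 = 1*13 = 13
  bit 1 = 0: r = r^2 mod 31 = 13^2 = 14
  bit 2 = 0: r = r^2 mod 31 = 14^2 = 10
  bit 3 = 1: r = r^2 * 13 mod 31 = 10^2 * 13 = 7*13 = 29
  bit 4 = 1: r = r^2 * 13 mod 31 = 29^2 * 13 = 4*13 = 21
  -> A = 21
B = 13^27 mod 31  (bits of 27 = 11011)
  bit 0 = 1: r = r^2 * 13 mod 31 = 1^2 * 13 = 1*13 = 13
  bit 1 = 1: r = r^2 * 13 mod 31 = 13^2 * 13 = 14*13 = 27
  bit 2 = 0: r = r^2 mod 31 = 27^2 = 16
  bit 3 = 1: r = r^2 * 13 mod 31 = 16^2 * 13 = 8*13 = 11
  bit 4 = 1: r = r^2 * 13 mod 31 = 11^2 * 13 = 28*13 = 23
  -> B = 23
s = B^a = 23^19 mod 31  (bits of 19 = 10011)
  bit 0 = 1: r = r^2 * 23 mod 31 = 1^2 * 23 = 1*23 = 23
  bit 1 = 0: r = r^2 mod 31 = 23^2 = 2
  bit 2 = 0: r = r^2 mod 31 = 2^2 = 4
  bit 3 = 1: r = r^2 * 23 mod 31 = 4^2 * 23 = 16*23 = 27
  bit 4 = 1: r = r^2 * 23 mod 31 = 27^2 * 23 = 16*23 = 27
  -> s = B^a = 27

Answer: 27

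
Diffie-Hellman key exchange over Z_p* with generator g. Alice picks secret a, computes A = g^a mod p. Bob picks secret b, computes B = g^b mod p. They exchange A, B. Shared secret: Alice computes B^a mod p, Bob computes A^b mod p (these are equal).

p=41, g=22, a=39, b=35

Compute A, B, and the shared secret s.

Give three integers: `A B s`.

A = 22^39 mod 41  (bits of 39 = 100111)
  bit 0 = 1: r = r^2 * 22 mod 41 = 1^2 * 22 = 1*22 = 22
  bit 1 = 0: r = r^2 mod 41 = 22^2 = 33
  bit 2 = 0: r = r^2 mod 41 = 33^2 = 23
  bit 3 = 1: r = r^2 * 22 mod 41 = 23^2 * 22 = 37*22 = 35
  bit 4 = 1: r = r^2 * 22 mod 41 = 35^2 * 22 = 36*22 = 13
  bit 5 = 1: r = r^2 * 22 mod 41 = 13^2 * 22 = 5*22 = 28
  -> A = 28
B = 22^35 mod 41  (bits of 35 = 100011)
  bit 0 = 1: r = r^2 * 22 mod 41 = 1^2 * 22 = 1*22 = 22
  bit 1 = 0: r = r^2 mod 41 = 22^2 = 33
  bit 2 = 0: r = r^2 mod 41 = 33^2 = 23
  bit 3 = 0: r = r^2 mod 41 = 23^2 = 37
  bit 4 = 1: r = r^2 * 22 mod 41 = 37^2 * 22 = 16*22 = 24
  bit 5 = 1: r = r^2 * 22 mod 41 = 24^2 * 22 = 2*22 = 3
  -> B = 3
s = B^a = 3^39 mod 41  (bits of 39 = 100111)
  bit 0 = 1: r = r^2 * 3 mod 41 = 1^2 * 3 = 1*3 = 3
  bit 1 = 0: r = r^2 mod 41 = 3^2 = 9
  bit 2 = 0: r = r^2 mod 41 = 9^2 = 40
  bit 3 = 1: r = r^2 * 3 mod 41 = 40^2 * 3 = 1*3 = 3
  bit 4 = 1: r = r^2 * 3 mod 41 = 3^2 * 3 = 9*3 = 27
  bit 5 = 1: r = r^2 * 3 mod 41 = 27^2 * 3 = 32*3 = 14
  -> s = B^a = 14

Answer: 28 3 14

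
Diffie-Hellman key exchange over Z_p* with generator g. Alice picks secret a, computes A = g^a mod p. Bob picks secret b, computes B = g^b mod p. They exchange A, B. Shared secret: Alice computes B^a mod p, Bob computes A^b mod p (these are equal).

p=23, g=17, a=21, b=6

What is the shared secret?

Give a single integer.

Answer: 2

Derivation:
A = 17^21 mod 23  (bits of 21 = 10101)
  bit 0 = 1: r = r^2 * 17 mod 23 = 1^2 * 17 = 1*17 = 17
  bit 1 = 0: r = r^2 mod 23 = 17^2 = 13
  bit 2 = 1: r = r^2 * 17 mod 23 = 13^2 * 17 = 8*17 = 21
  bit 3 = 0: r = r^2 mod 23 = 21^2 = 4
  bit 4 = 1: r = r^2 * 17 mod 23 = 4^2 * 17 = 16*17 = 19
  -> A = 19
B = 17^6 mod 23  (bits of 6 = 110)
  bit 0 = 1: r = r^2 * 17 mod 23 = 1^2 * 17 = 1*17 = 17
  bit 1 = 1: r = r^2 * 17 mod 23 = 17^2 * 17 = 13*17 = 14
  bit 2 = 0: r = r^2 mod 23 = 14^2 = 12
  -> B = 12
s = B^a = 12^21 mod 23  (bits of 21 = 10101)
  bit 0 = 1: r = r^2 * 12 mod 23 = 1^2 * 12 = 1*12 = 12
  bit 1 = 0: r = r^2 mod 23 = 12^2 = 6
  bit 2 = 1: r = r^2 * 12 mod 23 = 6^2 * 12 = 13*12 = 18
  bit 3 = 0: r = r^2 mod 23 = 18^2 = 2
  bit 4 = 1: r = r^2 * 12 mod 23 = 2^2 * 12 = 4*12 = 2
  -> s = B^a = 2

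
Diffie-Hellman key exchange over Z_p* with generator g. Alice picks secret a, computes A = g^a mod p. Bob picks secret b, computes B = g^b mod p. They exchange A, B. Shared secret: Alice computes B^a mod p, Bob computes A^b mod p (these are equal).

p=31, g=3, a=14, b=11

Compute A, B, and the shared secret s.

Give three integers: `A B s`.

Answer: 10 13 19

Derivation:
A = 3^14 mod 31  (bits of 14 = 1110)
  bit 0 = 1: r = r^2 * 3 mod 31 = 1^2 * 3 = 1*3 = 3
  bit 1 = 1: r = r^2 * 3 mod 31 = 3^2 * 3 = 9*3 = 27
  bit 2 = 1: r = r^2 * 3 mod 31 = 27^2 * 3 = 16*3 = 17
  bit 3 = 0: r = r^2 mod 31 = 17^2 = 10
  -> A = 10
B = 3^11 mod 31  (bits of 11 = 1011)
  bit 0 = 1: r = r^2 * 3 mod 31 = 1^2 * 3 = 1*3 = 3
  bit 1 = 0: r = r^2 mod 31 = 3^2 = 9
  bit 2 = 1: r = r^2 * 3 mod 31 = 9^2 * 3 = 19*3 = 26
  bit 3 = 1: r = r^2 * 3 mod 31 = 26^2 * 3 = 25*3 = 13
  -> B = 13
s = B^a = 13^14 mod 31  (bits of 14 = 1110)
  bit 0 = 1: r = r^2 * 13 mod 31 = 1^2 * 13 = 1*13 = 13
  bit 1 = 1: r = r^2 * 13 mod 31 = 13^2 * 13 = 14*13 = 27
  bit 2 = 1: r = r^2 * 13 mod 31 = 27^2 * 13 = 16*13 = 22
  bit 3 = 0: r = r^2 mod 31 = 22^2 = 19
  -> s = B^a = 19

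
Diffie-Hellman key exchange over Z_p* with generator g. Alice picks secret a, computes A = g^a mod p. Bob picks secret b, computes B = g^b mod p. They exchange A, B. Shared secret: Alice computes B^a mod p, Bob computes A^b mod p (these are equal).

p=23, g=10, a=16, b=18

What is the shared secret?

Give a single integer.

Answer: 8

Derivation:
A = 10^16 mod 23  (bits of 16 = 10000)
  bit 0 = 1: r = r^2 * 10 mod 23 = 1^2 * 10 = 1*10 = 10
  bit 1 = 0: r = r^2 mod 23 = 10^2 = 8
  bit 2 = 0: r = r^2 mod 23 = 8^2 = 18
  bit 3 = 0: r = r^2 mod 23 = 18^2 = 2
  bit 4 = 0: r = r^2 mod 23 = 2^2 = 4
  -> A = 4
B = 10^18 mod 23  (bits of 18 = 10010)
  bit 0 = 1: r = r^2 * 10 mod 23 = 1^2 * 10 = 1*10 = 10
  bit 1 = 0: r = r^2 mod 23 = 10^2 = 8
  bit 2 = 0: r = r^2 mod 23 = 8^2 = 18
  bit 3 = 1: r = r^2 * 10 mod 23 = 18^2 * 10 = 2*10 = 20
  bit 4 = 0: r = r^2 mod 23 = 20^2 = 9
  -> B = 9
s = B^a = 9^16 mod 23  (bits of 16 = 10000)
  bit 0 = 1: r = r^2 * 9 mod 23 = 1^2 * 9 = 1*9 = 9
  bit 1 = 0: r = r^2 mod 23 = 9^2 = 12
  bit 2 = 0: r = r^2 mod 23 = 12^2 = 6
  bit 3 = 0: r = r^2 mod 23 = 6^2 = 13
  bit 4 = 0: r = r^2 mod 23 = 13^2 = 8
  -> s = B^a = 8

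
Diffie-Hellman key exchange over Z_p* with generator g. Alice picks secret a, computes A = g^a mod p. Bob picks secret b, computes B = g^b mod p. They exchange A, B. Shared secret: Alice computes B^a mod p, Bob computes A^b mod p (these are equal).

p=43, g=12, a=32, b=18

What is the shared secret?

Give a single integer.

A = 12^32 mod 43  (bits of 32 = 100000)
  bit 0 = 1: r = r^2 * 12 mod 43 = 1^2 * 12 = 1*12 = 12
  bit 1 = 0: r = r^2 mod 43 = 12^2 = 15
  bit 2 = 0: r = r^2 mod 43 = 15^2 = 10
  bit 3 = 0: r = r^2 mod 43 = 10^2 = 14
  bit 4 = 0: r = r^2 mod 43 = 14^2 = 24
  bit 5 = 0: r = r^2 mod 43 = 24^2 = 17
  -> A = 17
B = 12^18 mod 43  (bits of 18 = 10010)
  bit 0 = 1: r = r^2 * 12 mod 43 = 1^2 * 12 = 1*12 = 12
  bit 1 = 0: r = r^2 mod 43 = 12^2 = 15
  bit 2 = 0: r = r^2 mod 43 = 15^2 = 10
  bit 3 = 1: r = r^2 * 12 mod 43 = 10^2 * 12 = 14*12 = 39
  bit 4 = 0: r = r^2 mod 43 = 39^2 = 16
  -> B = 16
s = B^a = 16^32 mod 43  (bits of 32 = 100000)
  bit 0 = 1: r = r^2 * 16 mod 43 = 1^2 * 16 = 1*16 = 16
  bit 1 = 0: r = r^2 mod 43 = 16^2 = 41
  bit 2 = 0: r = r^2 mod 43 = 41^2 = 4
  bit 3 = 0: r = r^2 mod 43 = 4^2 = 16
  bit 4 = 0: r = r^2 mod 43 = 16^2 = 41
  bit 5 = 0: r = r^2 mod 43 = 41^2 = 4
  -> s = B^a = 4

Answer: 4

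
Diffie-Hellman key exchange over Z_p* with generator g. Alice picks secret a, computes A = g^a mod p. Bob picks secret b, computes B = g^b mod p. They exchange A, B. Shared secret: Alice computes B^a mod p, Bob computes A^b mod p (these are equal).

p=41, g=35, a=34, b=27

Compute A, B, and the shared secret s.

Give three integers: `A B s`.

Answer: 20 29 8

Derivation:
A = 35^34 mod 41  (bits of 34 = 100010)
  bit 0 = 1: r = r^2 * 35 mod 41 = 1^2 * 35 = 1*35 = 35
  bit 1 = 0: r = r^2 mod 41 = 35^2 = 36
  bit 2 = 0: r = r^2 mod 41 = 36^2 = 25
  bit 3 = 0: r = r^2 mod 41 = 25^2 = 10
  bit 4 = 1: r = r^2 * 35 mod 41 = 10^2 * 35 = 18*35 = 15
  bit 5 = 0: r = r^2 mod 41 = 15^2 = 20
  -> A = 20
B = 35^27 mod 41  (bits of 27 = 11011)
  bit 0 = 1: r = r^2 * 35 mod 41 = 1^2 * 35 = 1*35 = 35
  bit 1 = 1: r = r^2 * 35 mod 41 = 35^2 * 35 = 36*35 = 30
  bit 2 = 0: r = r^2 mod 41 = 30^2 = 39
  bit 3 = 1: r = r^2 * 35 mod 41 = 39^2 * 35 = 4*35 = 17
  bit 4 = 1: r = r^2 * 35 mod 41 = 17^2 * 35 = 2*35 = 29
  -> B = 29
s = B^a = 29^34 mod 41  (bits of 34 = 100010)
  bit 0 = 1: r = r^2 * 29 mod 41 = 1^2 * 29 = 1*29 = 29
  bit 1 = 0: r = r^2 mod 41 = 29^2 = 21
  bit 2 = 0: r = r^2 mod 41 = 21^2 = 31
  bit 3 = 0: r = r^2 mod 41 = 31^2 = 18
  bit 4 = 1: r = r^2 * 29 mod 41 = 18^2 * 29 = 37*29 = 7
  bit 5 = 0: r = r^2 mod 41 = 7^2 = 8
  -> s = B^a = 8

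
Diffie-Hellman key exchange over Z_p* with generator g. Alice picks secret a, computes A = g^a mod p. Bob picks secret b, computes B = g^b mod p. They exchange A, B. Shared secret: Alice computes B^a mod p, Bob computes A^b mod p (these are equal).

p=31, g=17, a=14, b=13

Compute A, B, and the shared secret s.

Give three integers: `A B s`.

Answer: 20 3 10

Derivation:
A = 17^14 mod 31  (bits of 14 = 1110)
  bit 0 = 1: r = r^2 * 17 mod 31 = 1^2 * 17 = 1*17 = 17
  bit 1 = 1: r = r^2 * 17 mod 31 = 17^2 * 17 = 10*17 = 15
  bit 2 = 1: r = r^2 * 17 mod 31 = 15^2 * 17 = 8*17 = 12
  bit 3 = 0: r = r^2 mod 31 = 12^2 = 20
  -> A = 20
B = 17^13 mod 31  (bits of 13 = 1101)
  bit 0 = 1: r = r^2 * 17 mod 31 = 1^2 * 17 = 1*17 = 17
  bit 1 = 1: r = r^2 * 17 mod 31 = 17^2 * 17 = 10*17 = 15
  bit 2 = 0: r = r^2 mod 31 = 15^2 = 8
  bit 3 = 1: r = r^2 * 17 mod 31 = 8^2 * 17 = 2*17 = 3
  -> B = 3
s = B^a = 3^14 mod 31  (bits of 14 = 1110)
  bit 0 = 1: r = r^2 * 3 mod 31 = 1^2 * 3 = 1*3 = 3
  bit 1 = 1: r = r^2 * 3 mod 31 = 3^2 * 3 = 9*3 = 27
  bit 2 = 1: r = r^2 * 3 mod 31 = 27^2 * 3 = 16*3 = 17
  bit 3 = 0: r = r^2 mod 31 = 17^2 = 10
  -> s = B^a = 10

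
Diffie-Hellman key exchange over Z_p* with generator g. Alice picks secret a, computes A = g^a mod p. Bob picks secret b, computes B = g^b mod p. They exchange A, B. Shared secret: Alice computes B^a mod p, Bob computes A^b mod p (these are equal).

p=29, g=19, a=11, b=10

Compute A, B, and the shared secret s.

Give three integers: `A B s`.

Answer: 27 6 9

Derivation:
A = 19^11 mod 29  (bits of 11 = 1011)
  bit 0 = 1: r = r^2 * 19 mod 29 = 1^2 * 19 = 1*19 = 19
  bit 1 = 0: r = r^2 mod 29 = 19^2 = 13
  bit 2 = 1: r = r^2 * 19 mod 29 = 13^2 * 19 = 24*19 = 21
  bit 3 = 1: r = r^2 * 19 mod 29 = 21^2 * 19 = 6*19 = 27
  -> A = 27
B = 19^10 mod 29  (bits of 10 = 1010)
  bit 0 = 1: r = r^2 * 19 mod 29 = 1^2 * 19 = 1*19 = 19
  bit 1 = 0: r = r^2 mod 29 = 19^2 = 13
  bit 2 = 1: r = r^2 * 19 mod 29 = 13^2 * 19 = 24*19 = 21
  bit 3 = 0: r = r^2 mod 29 = 21^2 = 6
  -> B = 6
s = B^a = 6^11 mod 29  (bits of 11 = 1011)
  bit 0 = 1: r = r^2 * 6 mod 29 = 1^2 * 6 = 1*6 = 6
  bit 1 = 0: r = r^2 mod 29 = 6^2 = 7
  bit 2 = 1: r = r^2 * 6 mod 29 = 7^2 * 6 = 20*6 = 4
  bit 3 = 1: r = r^2 * 6 mod 29 = 4^2 * 6 = 16*6 = 9
  -> s = B^a = 9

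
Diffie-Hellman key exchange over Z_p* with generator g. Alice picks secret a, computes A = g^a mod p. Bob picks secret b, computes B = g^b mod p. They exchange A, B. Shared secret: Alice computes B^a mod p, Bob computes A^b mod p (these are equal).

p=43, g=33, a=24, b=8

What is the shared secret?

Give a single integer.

Answer: 11

Derivation:
A = 33^24 mod 43  (bits of 24 = 11000)
  bit 0 = 1: r = r^2 * 33 mod 43 = 1^2 * 33 = 1*33 = 33
  bit 1 = 1: r = r^2 * 33 mod 43 = 33^2 * 33 = 14*33 = 32
  bit 2 = 0: r = r^2 mod 43 = 32^2 = 35
  bit 3 = 0: r = r^2 mod 43 = 35^2 = 21
  bit 4 = 0: r = r^2 mod 43 = 21^2 = 11
  -> A = 11
B = 33^8 mod 43  (bits of 8 = 1000)
  bit 0 = 1: r = r^2 * 33 mod 43 = 1^2 * 33 = 1*33 = 33
  bit 1 = 0: r = r^2 mod 43 = 33^2 = 14
  bit 2 = 0: r = r^2 mod 43 = 14^2 = 24
  bit 3 = 0: r = r^2 mod 43 = 24^2 = 17
  -> B = 17
s = B^a = 17^24 mod 43  (bits of 24 = 11000)
  bit 0 = 1: r = r^2 * 17 mod 43 = 1^2 * 17 = 1*17 = 17
  bit 1 = 1: r = r^2 * 17 mod 43 = 17^2 * 17 = 31*17 = 11
  bit 2 = 0: r = r^2 mod 43 = 11^2 = 35
  bit 3 = 0: r = r^2 mod 43 = 35^2 = 21
  bit 4 = 0: r = r^2 mod 43 = 21^2 = 11
  -> s = B^a = 11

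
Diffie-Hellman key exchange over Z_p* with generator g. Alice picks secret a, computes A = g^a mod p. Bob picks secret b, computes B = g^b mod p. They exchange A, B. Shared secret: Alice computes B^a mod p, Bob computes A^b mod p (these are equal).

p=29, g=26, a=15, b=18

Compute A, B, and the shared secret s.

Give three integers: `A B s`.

Answer: 3 6 6

Derivation:
A = 26^15 mod 29  (bits of 15 = 1111)
  bit 0 = 1: r = r^2 * 26 mod 29 = 1^2 * 26 = 1*26 = 26
  bit 1 = 1: r = r^2 * 26 mod 29 = 26^2 * 26 = 9*26 = 2
  bit 2 = 1: r = r^2 * 26 mod 29 = 2^2 * 26 = 4*26 = 17
  bit 3 = 1: r = r^2 * 26 mod 29 = 17^2 * 26 = 28*26 = 3
  -> A = 3
B = 26^18 mod 29  (bits of 18 = 10010)
  bit 0 = 1: r = r^2 * 26 mod 29 = 1^2 * 26 = 1*26 = 26
  bit 1 = 0: r = r^2 mod 29 = 26^2 = 9
  bit 2 = 0: r = r^2 mod 29 = 9^2 = 23
  bit 3 = 1: r = r^2 * 26 mod 29 = 23^2 * 26 = 7*26 = 8
  bit 4 = 0: r = r^2 mod 29 = 8^2 = 6
  -> B = 6
s = B^a = 6^15 mod 29  (bits of 15 = 1111)
  bit 0 = 1: r = r^2 * 6 mod 29 = 1^2 * 6 = 1*6 = 6
  bit 1 = 1: r = r^2 * 6 mod 29 = 6^2 * 6 = 7*6 = 13
  bit 2 = 1: r = r^2 * 6 mod 29 = 13^2 * 6 = 24*6 = 28
  bit 3 = 1: r = r^2 * 6 mod 29 = 28^2 * 6 = 1*6 = 6
  -> s = B^a = 6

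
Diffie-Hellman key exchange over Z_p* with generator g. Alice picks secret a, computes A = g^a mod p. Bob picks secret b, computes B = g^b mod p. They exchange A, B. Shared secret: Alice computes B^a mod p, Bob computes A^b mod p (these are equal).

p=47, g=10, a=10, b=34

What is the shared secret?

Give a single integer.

A = 10^10 mod 47  (bits of 10 = 1010)
  bit 0 = 1: r = r^2 * 10 mod 47 = 1^2 * 10 = 1*10 = 10
  bit 1 = 0: r = r^2 mod 47 = 10^2 = 6
  bit 2 = 1: r = r^2 * 10 mod 47 = 6^2 * 10 = 36*10 = 31
  bit 3 = 0: r = r^2 mod 47 = 31^2 = 21
  -> A = 21
B = 10^34 mod 47  (bits of 34 = 100010)
  bit 0 = 1: r = r^2 * 10 mod 47 = 1^2 * 10 = 1*10 = 10
  bit 1 = 0: r = r^2 mod 47 = 10^2 = 6
  bit 2 = 0: r = r^2 mod 47 = 6^2 = 36
  bit 3 = 0: r = r^2 mod 47 = 36^2 = 27
  bit 4 = 1: r = r^2 * 10 mod 47 = 27^2 * 10 = 24*10 = 5
  bit 5 = 0: r = r^2 mod 47 = 5^2 = 25
  -> B = 25
s = B^a = 25^10 mod 47  (bits of 10 = 1010)
  bit 0 = 1: r = r^2 * 25 mod 47 = 1^2 * 25 = 1*25 = 25
  bit 1 = 0: r = r^2 mod 47 = 25^2 = 14
  bit 2 = 1: r = r^2 * 25 mod 47 = 14^2 * 25 = 8*25 = 12
  bit 3 = 0: r = r^2 mod 47 = 12^2 = 3
  -> s = B^a = 3

Answer: 3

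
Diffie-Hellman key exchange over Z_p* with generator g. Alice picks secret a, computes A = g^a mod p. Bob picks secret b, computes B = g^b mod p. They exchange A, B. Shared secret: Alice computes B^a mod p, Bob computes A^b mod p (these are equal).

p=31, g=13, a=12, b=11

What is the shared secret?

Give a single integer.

A = 13^12 mod 31  (bits of 12 = 1100)
  bit 0 = 1: r = r^2 * 13 mod 31 = 1^2 * 13 = 1*13 = 13
  bit 1 = 1: r = r^2 * 13 mod 31 = 13^2 * 13 = 14*13 = 27
  bit 2 = 0: r = r^2 mod 31 = 27^2 = 16
  bit 3 = 0: r = r^2 mod 31 = 16^2 = 8
  -> A = 8
B = 13^11 mod 31  (bits of 11 = 1011)
  bit 0 = 1: r = r^2 * 13 mod 31 = 1^2 * 13 = 1*13 = 13
  bit 1 = 0: r = r^2 mod 31 = 13^2 = 14
  bit 2 = 1: r = r^2 * 13 mod 31 = 14^2 * 13 = 10*13 = 6
  bit 3 = 1: r = r^2 * 13 mod 31 = 6^2 * 13 = 5*13 = 3
  -> B = 3
s = B^a = 3^12 mod 31  (bits of 12 = 1100)
  bit 0 = 1: r = r^2 * 3 mod 31 = 1^2 * 3 = 1*3 = 3
  bit 1 = 1: r = r^2 * 3 mod 31 = 3^2 * 3 = 9*3 = 27
  bit 2 = 0: r = r^2 mod 31 = 27^2 = 16
  bit 3 = 0: r = r^2 mod 31 = 16^2 = 8
  -> s = B^a = 8

Answer: 8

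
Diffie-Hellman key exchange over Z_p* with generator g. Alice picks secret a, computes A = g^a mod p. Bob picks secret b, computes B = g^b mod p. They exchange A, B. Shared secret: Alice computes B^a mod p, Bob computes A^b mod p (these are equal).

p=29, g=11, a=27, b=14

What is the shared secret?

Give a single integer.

Answer: 28

Derivation:
A = 11^27 mod 29  (bits of 27 = 11011)
  bit 0 = 1: r = r^2 * 11 mod 29 = 1^2 * 11 = 1*11 = 11
  bit 1 = 1: r = r^2 * 11 mod 29 = 11^2 * 11 = 5*11 = 26
  bit 2 = 0: r = r^2 mod 29 = 26^2 = 9
  bit 3 = 1: r = r^2 * 11 mod 29 = 9^2 * 11 = 23*11 = 21
  bit 4 = 1: r = r^2 * 11 mod 29 = 21^2 * 11 = 6*11 = 8
  -> A = 8
B = 11^14 mod 29  (bits of 14 = 1110)
  bit 0 = 1: r = r^2 * 11 mod 29 = 1^2 * 11 = 1*11 = 11
  bit 1 = 1: r = r^2 * 11 mod 29 = 11^2 * 11 = 5*11 = 26
  bit 2 = 1: r = r^2 * 11 mod 29 = 26^2 * 11 = 9*11 = 12
  bit 3 = 0: r = r^2 mod 29 = 12^2 = 28
  -> B = 28
s = B^a = 28^27 mod 29  (bits of 27 = 11011)
  bit 0 = 1: r = r^2 * 28 mod 29 = 1^2 * 28 = 1*28 = 28
  bit 1 = 1: r = r^2 * 28 mod 29 = 28^2 * 28 = 1*28 = 28
  bit 2 = 0: r = r^2 mod 29 = 28^2 = 1
  bit 3 = 1: r = r^2 * 28 mod 29 = 1^2 * 28 = 1*28 = 28
  bit 4 = 1: r = r^2 * 28 mod 29 = 28^2 * 28 = 1*28 = 28
  -> s = B^a = 28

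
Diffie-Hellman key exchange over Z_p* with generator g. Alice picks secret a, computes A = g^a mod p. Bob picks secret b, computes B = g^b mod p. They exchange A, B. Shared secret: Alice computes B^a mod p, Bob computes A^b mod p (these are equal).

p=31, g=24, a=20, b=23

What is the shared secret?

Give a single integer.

Answer: 25

Derivation:
A = 24^20 mod 31  (bits of 20 = 10100)
  bit 0 = 1: r = r^2 * 24 mod 31 = 1^2 * 24 = 1*24 = 24
  bit 1 = 0: r = r^2 mod 31 = 24^2 = 18
  bit 2 = 1: r = r^2 * 24 mod 31 = 18^2 * 24 = 14*24 = 26
  bit 3 = 0: r = r^2 mod 31 = 26^2 = 25
  bit 4 = 0: r = r^2 mod 31 = 25^2 = 5
  -> A = 5
B = 24^23 mod 31  (bits of 23 = 10111)
  bit 0 = 1: r = r^2 * 24 mod 31 = 1^2 * 24 = 1*24 = 24
  bit 1 = 0: r = r^2 mod 31 = 24^2 = 18
  bit 2 = 1: r = r^2 * 24 mod 31 = 18^2 * 24 = 14*24 = 26
  bit 3 = 1: r = r^2 * 24 mod 31 = 26^2 * 24 = 25*24 = 11
  bit 4 = 1: r = r^2 * 24 mod 31 = 11^2 * 24 = 28*24 = 21
  -> B = 21
s = B^a = 21^20 mod 31  (bits of 20 = 10100)
  bit 0 = 1: r = r^2 * 21 mod 31 = 1^2 * 21 = 1*21 = 21
  bit 1 = 0: r = r^2 mod 31 = 21^2 = 7
  bit 2 = 1: r = r^2 * 21 mod 31 = 7^2 * 21 = 18*21 = 6
  bit 3 = 0: r = r^2 mod 31 = 6^2 = 5
  bit 4 = 0: r = r^2 mod 31 = 5^2 = 25
  -> s = B^a = 25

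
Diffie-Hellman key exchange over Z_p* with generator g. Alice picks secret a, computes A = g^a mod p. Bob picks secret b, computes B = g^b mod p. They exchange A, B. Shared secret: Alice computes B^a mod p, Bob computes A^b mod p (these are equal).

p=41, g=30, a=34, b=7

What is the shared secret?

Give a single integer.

Answer: 20

Derivation:
A = 30^34 mod 41  (bits of 34 = 100010)
  bit 0 = 1: r = r^2 * 30 mod 41 = 1^2 * 30 = 1*30 = 30
  bit 1 = 0: r = r^2 mod 41 = 30^2 = 39
  bit 2 = 0: r = r^2 mod 41 = 39^2 = 4
  bit 3 = 0: r = r^2 mod 41 = 4^2 = 16
  bit 4 = 1: r = r^2 * 30 mod 41 = 16^2 * 30 = 10*30 = 13
  bit 5 = 0: r = r^2 mod 41 = 13^2 = 5
  -> A = 5
B = 30^7 mod 41  (bits of 7 = 111)
  bit 0 = 1: r = r^2 * 30 mod 41 = 1^2 * 30 = 1*30 = 30
  bit 1 = 1: r = r^2 * 30 mod 41 = 30^2 * 30 = 39*30 = 22
  bit 2 = 1: r = r^2 * 30 mod 41 = 22^2 * 30 = 33*30 = 6
  -> B = 6
s = B^a = 6^34 mod 41  (bits of 34 = 100010)
  bit 0 = 1: r = r^2 * 6 mod 41 = 1^2 * 6 = 1*6 = 6
  bit 1 = 0: r = r^2 mod 41 = 6^2 = 36
  bit 2 = 0: r = r^2 mod 41 = 36^2 = 25
  bit 3 = 0: r = r^2 mod 41 = 25^2 = 10
  bit 4 = 1: r = r^2 * 6 mod 41 = 10^2 * 6 = 18*6 = 26
  bit 5 = 0: r = r^2 mod 41 = 26^2 = 20
  -> s = B^a = 20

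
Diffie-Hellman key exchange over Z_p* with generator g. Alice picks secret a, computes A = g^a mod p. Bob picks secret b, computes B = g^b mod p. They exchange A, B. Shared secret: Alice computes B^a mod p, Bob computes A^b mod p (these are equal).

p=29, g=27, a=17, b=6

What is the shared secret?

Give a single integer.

Answer: 13

Derivation:
A = 27^17 mod 29  (bits of 17 = 10001)
  bit 0 = 1: r = r^2 * 27 mod 29 = 1^2 * 27 = 1*27 = 27
  bit 1 = 0: r = r^2 mod 29 = 27^2 = 4
  bit 2 = 0: r = r^2 mod 29 = 4^2 = 16
  bit 3 = 0: r = r^2 mod 29 = 16^2 = 24
  bit 4 = 1: r = r^2 * 27 mod 29 = 24^2 * 27 = 25*27 = 8
  -> A = 8
B = 27^6 mod 29  (bits of 6 = 110)
  bit 0 = 1: r = r^2 * 27 mod 29 = 1^2 * 27 = 1*27 = 27
  bit 1 = 1: r = r^2 * 27 mod 29 = 27^2 * 27 = 4*27 = 21
  bit 2 = 0: r = r^2 mod 29 = 21^2 = 6
  -> B = 6
s = B^a = 6^17 mod 29  (bits of 17 = 10001)
  bit 0 = 1: r = r^2 * 6 mod 29 = 1^2 * 6 = 1*6 = 6
  bit 1 = 0: r = r^2 mod 29 = 6^2 = 7
  bit 2 = 0: r = r^2 mod 29 = 7^2 = 20
  bit 3 = 0: r = r^2 mod 29 = 20^2 = 23
  bit 4 = 1: r = r^2 * 6 mod 29 = 23^2 * 6 = 7*6 = 13
  -> s = B^a = 13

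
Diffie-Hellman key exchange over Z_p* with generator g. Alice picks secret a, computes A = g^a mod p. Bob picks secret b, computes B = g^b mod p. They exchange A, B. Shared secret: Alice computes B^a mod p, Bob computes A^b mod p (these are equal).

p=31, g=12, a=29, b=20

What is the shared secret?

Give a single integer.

A = 12^29 mod 31  (bits of 29 = 11101)
  bit 0 = 1: r = r^2 * 12 mod 31 = 1^2 * 12 = 1*12 = 12
  bit 1 = 1: r = r^2 * 12 mod 31 = 12^2 * 12 = 20*12 = 23
  bit 2 = 1: r = r^2 * 12 mod 31 = 23^2 * 12 = 2*12 = 24
  bit 3 = 0: r = r^2 mod 31 = 24^2 = 18
  bit 4 = 1: r = r^2 * 12 mod 31 = 18^2 * 12 = 14*12 = 13
  -> A = 13
B = 12^20 mod 31  (bits of 20 = 10100)
  bit 0 = 1: r = r^2 * 12 mod 31 = 1^2 * 12 = 1*12 = 12
  bit 1 = 0: r = r^2 mod 31 = 12^2 = 20
  bit 2 = 1: r = r^2 * 12 mod 31 = 20^2 * 12 = 28*12 = 26
  bit 3 = 0: r = r^2 mod 31 = 26^2 = 25
  bit 4 = 0: r = r^2 mod 31 = 25^2 = 5
  -> B = 5
s = B^a = 5^29 mod 31  (bits of 29 = 11101)
  bit 0 = 1: r = r^2 * 5 mod 31 = 1^2 * 5 = 1*5 = 5
  bit 1 = 1: r = r^2 * 5 mod 31 = 5^2 * 5 = 25*5 = 1
  bit 2 = 1: r = r^2 * 5 mod 31 = 1^2 * 5 = 1*5 = 5
  bit 3 = 0: r = r^2 mod 31 = 5^2 = 25
  bit 4 = 1: r = r^2 * 5 mod 31 = 25^2 * 5 = 5*5 = 25
  -> s = B^a = 25

Answer: 25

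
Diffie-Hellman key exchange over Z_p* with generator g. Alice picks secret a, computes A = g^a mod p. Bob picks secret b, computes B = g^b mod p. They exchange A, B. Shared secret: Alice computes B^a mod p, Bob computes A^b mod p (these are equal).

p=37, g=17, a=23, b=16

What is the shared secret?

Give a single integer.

Answer: 33

Derivation:
A = 17^23 mod 37  (bits of 23 = 10111)
  bit 0 = 1: r = r^2 * 17 mod 37 = 1^2 * 17 = 1*17 = 17
  bit 1 = 0: r = r^2 mod 37 = 17^2 = 30
  bit 2 = 1: r = r^2 * 17 mod 37 = 30^2 * 17 = 12*17 = 19
  bit 3 = 1: r = r^2 * 17 mod 37 = 19^2 * 17 = 28*17 = 32
  bit 4 = 1: r = r^2 * 17 mod 37 = 32^2 * 17 = 25*17 = 18
  -> A = 18
B = 17^16 mod 37  (bits of 16 = 10000)
  bit 0 = 1: r = r^2 * 17 mod 37 = 1^2 * 17 = 1*17 = 17
  bit 1 = 0: r = r^2 mod 37 = 17^2 = 30
  bit 2 = 0: r = r^2 mod 37 = 30^2 = 12
  bit 3 = 0: r = r^2 mod 37 = 12^2 = 33
  bit 4 = 0: r = r^2 mod 37 = 33^2 = 16
  -> B = 16
s = B^a = 16^23 mod 37  (bits of 23 = 10111)
  bit 0 = 1: r = r^2 * 16 mod 37 = 1^2 * 16 = 1*16 = 16
  bit 1 = 0: r = r^2 mod 37 = 16^2 = 34
  bit 2 = 1: r = r^2 * 16 mod 37 = 34^2 * 16 = 9*16 = 33
  bit 3 = 1: r = r^2 * 16 mod 37 = 33^2 * 16 = 16*16 = 34
  bit 4 = 1: r = r^2 * 16 mod 37 = 34^2 * 16 = 9*16 = 33
  -> s = B^a = 33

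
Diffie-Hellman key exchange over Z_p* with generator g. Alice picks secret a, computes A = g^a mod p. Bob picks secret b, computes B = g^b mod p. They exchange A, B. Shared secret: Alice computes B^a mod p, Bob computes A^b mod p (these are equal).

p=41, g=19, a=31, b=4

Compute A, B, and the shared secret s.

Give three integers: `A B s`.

A = 19^31 mod 41  (bits of 31 = 11111)
  bit 0 = 1: r = r^2 * 19 mod 41 = 1^2 * 19 = 1*19 = 19
  bit 1 = 1: r = r^2 * 19 mod 41 = 19^2 * 19 = 33*19 = 12
  bit 2 = 1: r = r^2 * 19 mod 41 = 12^2 * 19 = 21*19 = 30
  bit 3 = 1: r = r^2 * 19 mod 41 = 30^2 * 19 = 39*19 = 3
  bit 4 = 1: r = r^2 * 19 mod 41 = 3^2 * 19 = 9*19 = 7
  -> A = 7
B = 19^4 mod 41  (bits of 4 = 100)
  bit 0 = 1: r = r^2 * 19 mod 41 = 1^2 * 19 = 1*19 = 19
  bit 1 = 0: r = r^2 mod 41 = 19^2 = 33
  bit 2 = 0: r = r^2 mod 41 = 33^2 = 23
  -> B = 23
s = B^a = 23^31 mod 41  (bits of 31 = 11111)
  bit 0 = 1: r = r^2 * 23 mod 41 = 1^2 * 23 = 1*23 = 23
  bit 1 = 1: r = r^2 * 23 mod 41 = 23^2 * 23 = 37*23 = 31
  bit 2 = 1: r = r^2 * 23 mod 41 = 31^2 * 23 = 18*23 = 4
  bit 3 = 1: r = r^2 * 23 mod 41 = 4^2 * 23 = 16*23 = 40
  bit 4 = 1: r = r^2 * 23 mod 41 = 40^2 * 23 = 1*23 = 23
  -> s = B^a = 23

Answer: 7 23 23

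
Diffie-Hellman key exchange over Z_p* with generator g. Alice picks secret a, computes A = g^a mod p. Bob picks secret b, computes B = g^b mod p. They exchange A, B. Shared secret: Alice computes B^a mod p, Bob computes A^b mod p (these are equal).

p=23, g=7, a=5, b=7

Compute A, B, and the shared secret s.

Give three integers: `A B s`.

Answer: 17 5 20

Derivation:
A = 7^5 mod 23  (bits of 5 = 101)
  bit 0 = 1: r = r^2 * 7 mod 23 = 1^2 * 7 = 1*7 = 7
  bit 1 = 0: r = r^2 mod 23 = 7^2 = 3
  bit 2 = 1: r = r^2 * 7 mod 23 = 3^2 * 7 = 9*7 = 17
  -> A = 17
B = 7^7 mod 23  (bits of 7 = 111)
  bit 0 = 1: r = r^2 * 7 mod 23 = 1^2 * 7 = 1*7 = 7
  bit 1 = 1: r = r^2 * 7 mod 23 = 7^2 * 7 = 3*7 = 21
  bit 2 = 1: r = r^2 * 7 mod 23 = 21^2 * 7 = 4*7 = 5
  -> B = 5
s = B^a = 5^5 mod 23  (bits of 5 = 101)
  bit 0 = 1: r = r^2 * 5 mod 23 = 1^2 * 5 = 1*5 = 5
  bit 1 = 0: r = r^2 mod 23 = 5^2 = 2
  bit 2 = 1: r = r^2 * 5 mod 23 = 2^2 * 5 = 4*5 = 20
  -> s = B^a = 20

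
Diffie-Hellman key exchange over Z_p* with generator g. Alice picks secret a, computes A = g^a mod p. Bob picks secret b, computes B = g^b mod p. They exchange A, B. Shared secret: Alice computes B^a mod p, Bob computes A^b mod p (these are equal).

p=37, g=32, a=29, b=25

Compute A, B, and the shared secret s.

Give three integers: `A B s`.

Answer: 2 18 20

Derivation:
A = 32^29 mod 37  (bits of 29 = 11101)
  bit 0 = 1: r = r^2 * 32 mod 37 = 1^2 * 32 = 1*32 = 32
  bit 1 = 1: r = r^2 * 32 mod 37 = 32^2 * 32 = 25*32 = 23
  bit 2 = 1: r = r^2 * 32 mod 37 = 23^2 * 32 = 11*32 = 19
  bit 3 = 0: r = r^2 mod 37 = 19^2 = 28
  bit 4 = 1: r = r^2 * 32 mod 37 = 28^2 * 32 = 7*32 = 2
  -> A = 2
B = 32^25 mod 37  (bits of 25 = 11001)
  bit 0 = 1: r = r^2 * 32 mod 37 = 1^2 * 32 = 1*32 = 32
  bit 1 = 1: r = r^2 * 32 mod 37 = 32^2 * 32 = 25*32 = 23
  bit 2 = 0: r = r^2 mod 37 = 23^2 = 11
  bit 3 = 0: r = r^2 mod 37 = 11^2 = 10
  bit 4 = 1: r = r^2 * 32 mod 37 = 10^2 * 32 = 26*32 = 18
  -> B = 18
s = B^a = 18^29 mod 37  (bits of 29 = 11101)
  bit 0 = 1: r = r^2 * 18 mod 37 = 1^2 * 18 = 1*18 = 18
  bit 1 = 1: r = r^2 * 18 mod 37 = 18^2 * 18 = 28*18 = 23
  bit 2 = 1: r = r^2 * 18 mod 37 = 23^2 * 18 = 11*18 = 13
  bit 3 = 0: r = r^2 mod 37 = 13^2 = 21
  bit 4 = 1: r = r^2 * 18 mod 37 = 21^2 * 18 = 34*18 = 20
  -> s = B^a = 20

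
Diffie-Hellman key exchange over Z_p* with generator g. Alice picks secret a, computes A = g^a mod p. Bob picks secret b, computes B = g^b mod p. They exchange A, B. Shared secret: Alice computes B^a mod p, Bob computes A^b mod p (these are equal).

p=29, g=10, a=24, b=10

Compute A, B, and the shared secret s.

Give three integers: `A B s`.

A = 10^24 mod 29  (bits of 24 = 11000)
  bit 0 = 1: r = r^2 * 10 mod 29 = 1^2 * 10 = 1*10 = 10
  bit 1 = 1: r = r^2 * 10 mod 29 = 10^2 * 10 = 13*10 = 14
  bit 2 = 0: r = r^2 mod 29 = 14^2 = 22
  bit 3 = 0: r = r^2 mod 29 = 22^2 = 20
  bit 4 = 0: r = r^2 mod 29 = 20^2 = 23
  -> A = 23
B = 10^10 mod 29  (bits of 10 = 1010)
  bit 0 = 1: r = r^2 * 10 mod 29 = 1^2 * 10 = 1*10 = 10
  bit 1 = 0: r = r^2 mod 29 = 10^2 = 13
  bit 2 = 1: r = r^2 * 10 mod 29 = 13^2 * 10 = 24*10 = 8
  bit 3 = 0: r = r^2 mod 29 = 8^2 = 6
  -> B = 6
s = B^a = 6^24 mod 29  (bits of 24 = 11000)
  bit 0 = 1: r = r^2 * 6 mod 29 = 1^2 * 6 = 1*6 = 6
  bit 1 = 1: r = r^2 * 6 mod 29 = 6^2 * 6 = 7*6 = 13
  bit 2 = 0: r = r^2 mod 29 = 13^2 = 24
  bit 3 = 0: r = r^2 mod 29 = 24^2 = 25
  bit 4 = 0: r = r^2 mod 29 = 25^2 = 16
  -> s = B^a = 16

Answer: 23 6 16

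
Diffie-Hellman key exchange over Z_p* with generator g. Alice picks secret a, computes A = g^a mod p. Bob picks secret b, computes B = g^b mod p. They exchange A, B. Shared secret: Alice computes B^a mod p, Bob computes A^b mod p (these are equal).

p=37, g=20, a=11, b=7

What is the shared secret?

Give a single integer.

Answer: 18

Derivation:
A = 20^11 mod 37  (bits of 11 = 1011)
  bit 0 = 1: r = r^2 * 20 mod 37 = 1^2 * 20 = 1*20 = 20
  bit 1 = 0: r = r^2 mod 37 = 20^2 = 30
  bit 2 = 1: r = r^2 * 20 mod 37 = 30^2 * 20 = 12*20 = 18
  bit 3 = 1: r = r^2 * 20 mod 37 = 18^2 * 20 = 28*20 = 5
  -> A = 5
B = 20^7 mod 37  (bits of 7 = 111)
  bit 0 = 1: r = r^2 * 20 mod 37 = 1^2 * 20 = 1*20 = 20
  bit 1 = 1: r = r^2 * 20 mod 37 = 20^2 * 20 = 30*20 = 8
  bit 2 = 1: r = r^2 * 20 mod 37 = 8^2 * 20 = 27*20 = 22
  -> B = 22
s = B^a = 22^11 mod 37  (bits of 11 = 1011)
  bit 0 = 1: r = r^2 * 22 mod 37 = 1^2 * 22 = 1*22 = 22
  bit 1 = 0: r = r^2 mod 37 = 22^2 = 3
  bit 2 = 1: r = r^2 * 22 mod 37 = 3^2 * 22 = 9*22 = 13
  bit 3 = 1: r = r^2 * 22 mod 37 = 13^2 * 22 = 21*22 = 18
  -> s = B^a = 18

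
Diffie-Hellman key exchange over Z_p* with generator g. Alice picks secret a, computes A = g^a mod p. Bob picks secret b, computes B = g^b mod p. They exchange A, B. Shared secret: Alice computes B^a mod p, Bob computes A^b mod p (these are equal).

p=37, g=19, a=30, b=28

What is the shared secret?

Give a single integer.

A = 19^30 mod 37  (bits of 30 = 11110)
  bit 0 = 1: r = r^2 * 19 mod 37 = 1^2 * 19 = 1*19 = 19
  bit 1 = 1: r = r^2 * 19 mod 37 = 19^2 * 19 = 28*19 = 14
  bit 2 = 1: r = r^2 * 19 mod 37 = 14^2 * 19 = 11*19 = 24
  bit 3 = 1: r = r^2 * 19 mod 37 = 24^2 * 19 = 21*19 = 29
  bit 4 = 0: r = r^2 mod 37 = 29^2 = 27
  -> A = 27
B = 19^28 mod 37  (bits of 28 = 11100)
  bit 0 = 1: r = r^2 * 19 mod 37 = 1^2 * 19 = 1*19 = 19
  bit 1 = 1: r = r^2 * 19 mod 37 = 19^2 * 19 = 28*19 = 14
  bit 2 = 1: r = r^2 * 19 mod 37 = 14^2 * 19 = 11*19 = 24
  bit 3 = 0: r = r^2 mod 37 = 24^2 = 21
  bit 4 = 0: r = r^2 mod 37 = 21^2 = 34
  -> B = 34
s = B^a = 34^30 mod 37  (bits of 30 = 11110)
  bit 0 = 1: r = r^2 * 34 mod 37 = 1^2 * 34 = 1*34 = 34
  bit 1 = 1: r = r^2 * 34 mod 37 = 34^2 * 34 = 9*34 = 10
  bit 2 = 1: r = r^2 * 34 mod 37 = 10^2 * 34 = 26*34 = 33
  bit 3 = 1: r = r^2 * 34 mod 37 = 33^2 * 34 = 16*34 = 26
  bit 4 = 0: r = r^2 mod 37 = 26^2 = 10
  -> s = B^a = 10

Answer: 10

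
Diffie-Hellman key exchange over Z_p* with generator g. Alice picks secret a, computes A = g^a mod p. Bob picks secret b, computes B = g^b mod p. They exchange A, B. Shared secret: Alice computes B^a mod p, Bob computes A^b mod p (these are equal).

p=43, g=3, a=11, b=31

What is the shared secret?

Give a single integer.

Answer: 28

Derivation:
A = 3^11 mod 43  (bits of 11 = 1011)
  bit 0 = 1: r = r^2 * 3 mod 43 = 1^2 * 3 = 1*3 = 3
  bit 1 = 0: r = r^2 mod 43 = 3^2 = 9
  bit 2 = 1: r = r^2 * 3 mod 43 = 9^2 * 3 = 38*3 = 28
  bit 3 = 1: r = r^2 * 3 mod 43 = 28^2 * 3 = 10*3 = 30
  -> A = 30
B = 3^31 mod 43  (bits of 31 = 11111)
  bit 0 = 1: r = r^2 * 3 mod 43 = 1^2 * 3 = 1*3 = 3
  bit 1 = 1: r = r^2 * 3 mod 43 = 3^2 * 3 = 9*3 = 27
  bit 2 = 1: r = r^2 * 3 mod 43 = 27^2 * 3 = 41*3 = 37
  bit 3 = 1: r = r^2 * 3 mod 43 = 37^2 * 3 = 36*3 = 22
  bit 4 = 1: r = r^2 * 3 mod 43 = 22^2 * 3 = 11*3 = 33
  -> B = 33
s = B^a = 33^11 mod 43  (bits of 11 = 1011)
  bit 0 = 1: r = r^2 * 33 mod 43 = 1^2 * 33 = 1*33 = 33
  bit 1 = 0: r = r^2 mod 43 = 33^2 = 14
  bit 2 = 1: r = r^2 * 33 mod 43 = 14^2 * 33 = 24*33 = 18
  bit 3 = 1: r = r^2 * 33 mod 43 = 18^2 * 33 = 23*33 = 28
  -> s = B^a = 28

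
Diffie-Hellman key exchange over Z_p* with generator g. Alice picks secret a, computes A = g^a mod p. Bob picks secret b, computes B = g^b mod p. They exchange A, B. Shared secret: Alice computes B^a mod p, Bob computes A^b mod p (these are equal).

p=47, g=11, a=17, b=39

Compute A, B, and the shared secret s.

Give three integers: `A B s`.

A = 11^17 mod 47  (bits of 17 = 10001)
  bit 0 = 1: r = r^2 * 11 mod 47 = 1^2 * 11 = 1*11 = 11
  bit 1 = 0: r = r^2 mod 47 = 11^2 = 27
  bit 2 = 0: r = r^2 mod 47 = 27^2 = 24
  bit 3 = 0: r = r^2 mod 47 = 24^2 = 12
  bit 4 = 1: r = r^2 * 11 mod 47 = 12^2 * 11 = 3*11 = 33
  -> A = 33
B = 11^39 mod 47  (bits of 39 = 100111)
  bit 0 = 1: r = r^2 * 11 mod 47 = 1^2 * 11 = 1*11 = 11
  bit 1 = 0: r = r^2 mod 47 = 11^2 = 27
  bit 2 = 0: r = r^2 mod 47 = 27^2 = 24
  bit 3 = 1: r = r^2 * 11 mod 47 = 24^2 * 11 = 12*11 = 38
  bit 4 = 1: r = r^2 * 11 mod 47 = 38^2 * 11 = 34*11 = 45
  bit 5 = 1: r = r^2 * 11 mod 47 = 45^2 * 11 = 4*11 = 44
  -> B = 44
s = B^a = 44^17 mod 47  (bits of 17 = 10001)
  bit 0 = 1: r = r^2 * 44 mod 47 = 1^2 * 44 = 1*44 = 44
  bit 1 = 0: r = r^2 mod 47 = 44^2 = 9
  bit 2 = 0: r = r^2 mod 47 = 9^2 = 34
  bit 3 = 0: r = r^2 mod 47 = 34^2 = 28
  bit 4 = 1: r = r^2 * 44 mod 47 = 28^2 * 44 = 32*44 = 45
  -> s = B^a = 45

Answer: 33 44 45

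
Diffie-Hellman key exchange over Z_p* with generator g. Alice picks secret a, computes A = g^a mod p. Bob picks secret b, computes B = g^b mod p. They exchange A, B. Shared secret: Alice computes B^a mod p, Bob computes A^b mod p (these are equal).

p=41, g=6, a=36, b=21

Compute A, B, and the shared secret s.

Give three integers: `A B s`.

Answer: 23 35 23

Derivation:
A = 6^36 mod 41  (bits of 36 = 100100)
  bit 0 = 1: r = r^2 * 6 mod 41 = 1^2 * 6 = 1*6 = 6
  bit 1 = 0: r = r^2 mod 41 = 6^2 = 36
  bit 2 = 0: r = r^2 mod 41 = 36^2 = 25
  bit 3 = 1: r = r^2 * 6 mod 41 = 25^2 * 6 = 10*6 = 19
  bit 4 = 0: r = r^2 mod 41 = 19^2 = 33
  bit 5 = 0: r = r^2 mod 41 = 33^2 = 23
  -> A = 23
B = 6^21 mod 41  (bits of 21 = 10101)
  bit 0 = 1: r = r^2 * 6 mod 41 = 1^2 * 6 = 1*6 = 6
  bit 1 = 0: r = r^2 mod 41 = 6^2 = 36
  bit 2 = 1: r = r^2 * 6 mod 41 = 36^2 * 6 = 25*6 = 27
  bit 3 = 0: r = r^2 mod 41 = 27^2 = 32
  bit 4 = 1: r = r^2 * 6 mod 41 = 32^2 * 6 = 40*6 = 35
  -> B = 35
s = B^a = 35^36 mod 41  (bits of 36 = 100100)
  bit 0 = 1: r = r^2 * 35 mod 41 = 1^2 * 35 = 1*35 = 35
  bit 1 = 0: r = r^2 mod 41 = 35^2 = 36
  bit 2 = 0: r = r^2 mod 41 = 36^2 = 25
  bit 3 = 1: r = r^2 * 35 mod 41 = 25^2 * 35 = 10*35 = 22
  bit 4 = 0: r = r^2 mod 41 = 22^2 = 33
  bit 5 = 0: r = r^2 mod 41 = 33^2 = 23
  -> s = B^a = 23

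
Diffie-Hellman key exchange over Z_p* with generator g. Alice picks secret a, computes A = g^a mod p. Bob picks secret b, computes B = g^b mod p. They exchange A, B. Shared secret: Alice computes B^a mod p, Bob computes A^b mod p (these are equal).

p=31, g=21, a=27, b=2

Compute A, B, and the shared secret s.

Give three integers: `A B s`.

Answer: 27 7 16

Derivation:
A = 21^27 mod 31  (bits of 27 = 11011)
  bit 0 = 1: r = r^2 * 21 mod 31 = 1^2 * 21 = 1*21 = 21
  bit 1 = 1: r = r^2 * 21 mod 31 = 21^2 * 21 = 7*21 = 23
  bit 2 = 0: r = r^2 mod 31 = 23^2 = 2
  bit 3 = 1: r = r^2 * 21 mod 31 = 2^2 * 21 = 4*21 = 22
  bit 4 = 1: r = r^2 * 21 mod 31 = 22^2 * 21 = 19*21 = 27
  -> A = 27
B = 21^2 mod 31  (bits of 2 = 10)
  bit 0 = 1: r = r^2 * 21 mod 31 = 1^2 * 21 = 1*21 = 21
  bit 1 = 0: r = r^2 mod 31 = 21^2 = 7
  -> B = 7
s = B^a = 7^27 mod 31  (bits of 27 = 11011)
  bit 0 = 1: r = r^2 * 7 mod 31 = 1^2 * 7 = 1*7 = 7
  bit 1 = 1: r = r^2 * 7 mod 31 = 7^2 * 7 = 18*7 = 2
  bit 2 = 0: r = r^2 mod 31 = 2^2 = 4
  bit 3 = 1: r = r^2 * 7 mod 31 = 4^2 * 7 = 16*7 = 19
  bit 4 = 1: r = r^2 * 7 mod 31 = 19^2 * 7 = 20*7 = 16
  -> s = B^a = 16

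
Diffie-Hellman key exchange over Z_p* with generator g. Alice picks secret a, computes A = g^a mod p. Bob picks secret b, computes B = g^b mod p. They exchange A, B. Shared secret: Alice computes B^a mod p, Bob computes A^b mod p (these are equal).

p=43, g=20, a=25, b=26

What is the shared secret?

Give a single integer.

Answer: 15

Derivation:
A = 20^25 mod 43  (bits of 25 = 11001)
  bit 0 = 1: r = r^2 * 20 mod 43 = 1^2 * 20 = 1*20 = 20
  bit 1 = 1: r = r^2 * 20 mod 43 = 20^2 * 20 = 13*20 = 2
  bit 2 = 0: r = r^2 mod 43 = 2^2 = 4
  bit 3 = 0: r = r^2 mod 43 = 4^2 = 16
  bit 4 = 1: r = r^2 * 20 mod 43 = 16^2 * 20 = 41*20 = 3
  -> A = 3
B = 20^26 mod 43  (bits of 26 = 11010)
  bit 0 = 1: r = r^2 * 20 mod 43 = 1^2 * 20 = 1*20 = 20
  bit 1 = 1: r = r^2 * 20 mod 43 = 20^2 * 20 = 13*20 = 2
  bit 2 = 0: r = r^2 mod 43 = 2^2 = 4
  bit 3 = 1: r = r^2 * 20 mod 43 = 4^2 * 20 = 16*20 = 19
  bit 4 = 0: r = r^2 mod 43 = 19^2 = 17
  -> B = 17
s = B^a = 17^25 mod 43  (bits of 25 = 11001)
  bit 0 = 1: r = r^2 * 17 mod 43 = 1^2 * 17 = 1*17 = 17
  bit 1 = 1: r = r^2 * 17 mod 43 = 17^2 * 17 = 31*17 = 11
  bit 2 = 0: r = r^2 mod 43 = 11^2 = 35
  bit 3 = 0: r = r^2 mod 43 = 35^2 = 21
  bit 4 = 1: r = r^2 * 17 mod 43 = 21^2 * 17 = 11*17 = 15
  -> s = B^a = 15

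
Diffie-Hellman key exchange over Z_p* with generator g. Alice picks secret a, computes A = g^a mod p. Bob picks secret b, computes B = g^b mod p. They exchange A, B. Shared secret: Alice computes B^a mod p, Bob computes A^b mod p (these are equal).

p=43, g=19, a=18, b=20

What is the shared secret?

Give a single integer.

A = 19^18 mod 43  (bits of 18 = 10010)
  bit 0 = 1: r = r^2 * 19 mod 43 = 1^2 * 19 = 1*19 = 19
  bit 1 = 0: r = r^2 mod 43 = 19^2 = 17
  bit 2 = 0: r = r^2 mod 43 = 17^2 = 31
  bit 3 = 1: r = r^2 * 19 mod 43 = 31^2 * 19 = 15*19 = 27
  bit 4 = 0: r = r^2 mod 43 = 27^2 = 41
  -> A = 41
B = 19^20 mod 43  (bits of 20 = 10100)
  bit 0 = 1: r = r^2 * 19 mod 43 = 1^2 * 19 = 1*19 = 19
  bit 1 = 0: r = r^2 mod 43 = 19^2 = 17
  bit 2 = 1: r = r^2 * 19 mod 43 = 17^2 * 19 = 31*19 = 30
  bit 3 = 0: r = r^2 mod 43 = 30^2 = 40
  bit 4 = 0: r = r^2 mod 43 = 40^2 = 9
  -> B = 9
s = B^a = 9^18 mod 43  (bits of 18 = 10010)
  bit 0 = 1: r = r^2 * 9 mod 43 = 1^2 * 9 = 1*9 = 9
  bit 1 = 0: r = r^2 mod 43 = 9^2 = 38
  bit 2 = 0: r = r^2 mod 43 = 38^2 = 25
  bit 3 = 1: r = r^2 * 9 mod 43 = 25^2 * 9 = 23*9 = 35
  bit 4 = 0: r = r^2 mod 43 = 35^2 = 21
  -> s = B^a = 21

Answer: 21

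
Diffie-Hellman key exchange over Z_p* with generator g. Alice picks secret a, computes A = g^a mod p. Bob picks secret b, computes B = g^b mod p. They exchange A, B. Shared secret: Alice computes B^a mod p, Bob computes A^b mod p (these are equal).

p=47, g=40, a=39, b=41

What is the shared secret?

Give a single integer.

Answer: 30

Derivation:
A = 40^39 mod 47  (bits of 39 = 100111)
  bit 0 = 1: r = r^2 * 40 mod 47 = 1^2 * 40 = 1*40 = 40
  bit 1 = 0: r = r^2 mod 47 = 40^2 = 2
  bit 2 = 0: r = r^2 mod 47 = 2^2 = 4
  bit 3 = 1: r = r^2 * 40 mod 47 = 4^2 * 40 = 16*40 = 29
  bit 4 = 1: r = r^2 * 40 mod 47 = 29^2 * 40 = 42*40 = 35
  bit 5 = 1: r = r^2 * 40 mod 47 = 35^2 * 40 = 3*40 = 26
  -> A = 26
B = 40^41 mod 47  (bits of 41 = 101001)
  bit 0 = 1: r = r^2 * 40 mod 47 = 1^2 * 40 = 1*40 = 40
  bit 1 = 0: r = r^2 mod 47 = 40^2 = 2
  bit 2 = 1: r = r^2 * 40 mod 47 = 2^2 * 40 = 4*40 = 19
  bit 3 = 0: r = r^2 mod 47 = 19^2 = 32
  bit 4 = 0: r = r^2 mod 47 = 32^2 = 37
  bit 5 = 1: r = r^2 * 40 mod 47 = 37^2 * 40 = 6*40 = 5
  -> B = 5
s = B^a = 5^39 mod 47  (bits of 39 = 100111)
  bit 0 = 1: r = r^2 * 5 mod 47 = 1^2 * 5 = 1*5 = 5
  bit 1 = 0: r = r^2 mod 47 = 5^2 = 25
  bit 2 = 0: r = r^2 mod 47 = 25^2 = 14
  bit 3 = 1: r = r^2 * 5 mod 47 = 14^2 * 5 = 8*5 = 40
  bit 4 = 1: r = r^2 * 5 mod 47 = 40^2 * 5 = 2*5 = 10
  bit 5 = 1: r = r^2 * 5 mod 47 = 10^2 * 5 = 6*5 = 30
  -> s = B^a = 30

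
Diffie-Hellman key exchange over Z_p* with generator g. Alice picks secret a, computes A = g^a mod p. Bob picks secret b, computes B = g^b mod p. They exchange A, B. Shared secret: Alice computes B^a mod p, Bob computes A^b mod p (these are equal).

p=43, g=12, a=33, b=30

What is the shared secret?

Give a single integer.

Answer: 35

Derivation:
A = 12^33 mod 43  (bits of 33 = 100001)
  bit 0 = 1: r = r^2 * 12 mod 43 = 1^2 * 12 = 1*12 = 12
  bit 1 = 0: r = r^2 mod 43 = 12^2 = 15
  bit 2 = 0: r = r^2 mod 43 = 15^2 = 10
  bit 3 = 0: r = r^2 mod 43 = 10^2 = 14
  bit 4 = 0: r = r^2 mod 43 = 14^2 = 24
  bit 5 = 1: r = r^2 * 12 mod 43 = 24^2 * 12 = 17*12 = 32
  -> A = 32
B = 12^30 mod 43  (bits of 30 = 11110)
  bit 0 = 1: r = r^2 * 12 mod 43 = 1^2 * 12 = 1*12 = 12
  bit 1 = 1: r = r^2 * 12 mod 43 = 12^2 * 12 = 15*12 = 8
  bit 2 = 1: r = r^2 * 12 mod 43 = 8^2 * 12 = 21*12 = 37
  bit 3 = 1: r = r^2 * 12 mod 43 = 37^2 * 12 = 36*12 = 2
  bit 4 = 0: r = r^2 mod 43 = 2^2 = 4
  -> B = 4
s = B^a = 4^33 mod 43  (bits of 33 = 100001)
  bit 0 = 1: r = r^2 * 4 mod 43 = 1^2 * 4 = 1*4 = 4
  bit 1 = 0: r = r^2 mod 43 = 4^2 = 16
  bit 2 = 0: r = r^2 mod 43 = 16^2 = 41
  bit 3 = 0: r = r^2 mod 43 = 41^2 = 4
  bit 4 = 0: r = r^2 mod 43 = 4^2 = 16
  bit 5 = 1: r = r^2 * 4 mod 43 = 16^2 * 4 = 41*4 = 35
  -> s = B^a = 35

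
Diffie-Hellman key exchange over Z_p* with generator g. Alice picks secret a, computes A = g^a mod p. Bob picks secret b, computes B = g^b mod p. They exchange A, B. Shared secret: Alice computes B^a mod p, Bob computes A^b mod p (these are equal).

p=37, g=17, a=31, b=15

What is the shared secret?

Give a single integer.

Answer: 23

Derivation:
A = 17^31 mod 37  (bits of 31 = 11111)
  bit 0 = 1: r = r^2 * 17 mod 37 = 1^2 * 17 = 1*17 = 17
  bit 1 = 1: r = r^2 * 17 mod 37 = 17^2 * 17 = 30*17 = 29
  bit 2 = 1: r = r^2 * 17 mod 37 = 29^2 * 17 = 27*17 = 15
  bit 3 = 1: r = r^2 * 17 mod 37 = 15^2 * 17 = 3*17 = 14
  bit 4 = 1: r = r^2 * 17 mod 37 = 14^2 * 17 = 11*17 = 2
  -> A = 2
B = 17^15 mod 37  (bits of 15 = 1111)
  bit 0 = 1: r = r^2 * 17 mod 37 = 1^2 * 17 = 1*17 = 17
  bit 1 = 1: r = r^2 * 17 mod 37 = 17^2 * 17 = 30*17 = 29
  bit 2 = 1: r = r^2 * 17 mod 37 = 29^2 * 17 = 27*17 = 15
  bit 3 = 1: r = r^2 * 17 mod 37 = 15^2 * 17 = 3*17 = 14
  -> B = 14
s = B^a = 14^31 mod 37  (bits of 31 = 11111)
  bit 0 = 1: r = r^2 * 14 mod 37 = 1^2 * 14 = 1*14 = 14
  bit 1 = 1: r = r^2 * 14 mod 37 = 14^2 * 14 = 11*14 = 6
  bit 2 = 1: r = r^2 * 14 mod 37 = 6^2 * 14 = 36*14 = 23
  bit 3 = 1: r = r^2 * 14 mod 37 = 23^2 * 14 = 11*14 = 6
  bit 4 = 1: r = r^2 * 14 mod 37 = 6^2 * 14 = 36*14 = 23
  -> s = B^a = 23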